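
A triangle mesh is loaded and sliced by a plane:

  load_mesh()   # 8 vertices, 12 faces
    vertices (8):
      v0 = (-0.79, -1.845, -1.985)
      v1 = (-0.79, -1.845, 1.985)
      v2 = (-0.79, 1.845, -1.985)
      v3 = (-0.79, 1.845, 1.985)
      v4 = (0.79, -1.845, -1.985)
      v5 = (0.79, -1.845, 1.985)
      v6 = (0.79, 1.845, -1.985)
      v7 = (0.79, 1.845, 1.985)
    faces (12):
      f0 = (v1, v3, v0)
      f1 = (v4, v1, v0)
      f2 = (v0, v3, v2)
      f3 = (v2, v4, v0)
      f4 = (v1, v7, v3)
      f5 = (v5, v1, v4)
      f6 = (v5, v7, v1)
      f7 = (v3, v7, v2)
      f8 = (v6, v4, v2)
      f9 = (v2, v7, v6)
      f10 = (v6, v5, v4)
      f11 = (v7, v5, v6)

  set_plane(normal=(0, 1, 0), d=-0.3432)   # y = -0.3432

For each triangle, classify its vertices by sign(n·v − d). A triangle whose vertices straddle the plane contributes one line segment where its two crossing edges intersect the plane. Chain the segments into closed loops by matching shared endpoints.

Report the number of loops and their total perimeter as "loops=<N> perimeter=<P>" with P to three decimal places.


Straddling triangles (8 of 12):
  (v1,v3,v0) [-+-] → (-0.79, -0.3432, 1.985)–(-0.79, -0.3432, -0.369242)  len=2.3542
  (v0,v3,v2) [-++] → (-0.79, -0.3432, -0.369242)–(-0.79, -0.3432, -1.985)  len=1.6158
  (v2,v4,v0) [+--] → (0.146953, -0.3432, -1.985)–(-0.79, -0.3432, -1.985)  len=0.9370
  (v1,v7,v3) [-++] → (-0.146953, -0.3432, 1.985)–(-0.79, -0.3432, 1.985)  len=0.6430
  (v5,v7,v1) [-+-] → (0.79, -0.3432, 1.985)–(-0.146953, -0.3432, 1.985)  len=0.9370
  (v6,v4,v2) [+-+] → (0.79, -0.3432, -1.985)–(0.146953, -0.3432, -1.985)  len=0.6430
  (v6,v5,v4) [+--] → (0.79, -0.3432, 0.369242)–(0.79, -0.3432, -1.985)  len=2.3542
  (v7,v5,v6) [+-+] → (0.79, -0.3432, 1.985)–(0.79, -0.3432, 0.369242)  len=1.6158

Chained into 1 loop(s):
  loop 1: 8 segments, perimeter = 11.1000
Total perimeter = 11.100

loops=1 perimeter=11.100


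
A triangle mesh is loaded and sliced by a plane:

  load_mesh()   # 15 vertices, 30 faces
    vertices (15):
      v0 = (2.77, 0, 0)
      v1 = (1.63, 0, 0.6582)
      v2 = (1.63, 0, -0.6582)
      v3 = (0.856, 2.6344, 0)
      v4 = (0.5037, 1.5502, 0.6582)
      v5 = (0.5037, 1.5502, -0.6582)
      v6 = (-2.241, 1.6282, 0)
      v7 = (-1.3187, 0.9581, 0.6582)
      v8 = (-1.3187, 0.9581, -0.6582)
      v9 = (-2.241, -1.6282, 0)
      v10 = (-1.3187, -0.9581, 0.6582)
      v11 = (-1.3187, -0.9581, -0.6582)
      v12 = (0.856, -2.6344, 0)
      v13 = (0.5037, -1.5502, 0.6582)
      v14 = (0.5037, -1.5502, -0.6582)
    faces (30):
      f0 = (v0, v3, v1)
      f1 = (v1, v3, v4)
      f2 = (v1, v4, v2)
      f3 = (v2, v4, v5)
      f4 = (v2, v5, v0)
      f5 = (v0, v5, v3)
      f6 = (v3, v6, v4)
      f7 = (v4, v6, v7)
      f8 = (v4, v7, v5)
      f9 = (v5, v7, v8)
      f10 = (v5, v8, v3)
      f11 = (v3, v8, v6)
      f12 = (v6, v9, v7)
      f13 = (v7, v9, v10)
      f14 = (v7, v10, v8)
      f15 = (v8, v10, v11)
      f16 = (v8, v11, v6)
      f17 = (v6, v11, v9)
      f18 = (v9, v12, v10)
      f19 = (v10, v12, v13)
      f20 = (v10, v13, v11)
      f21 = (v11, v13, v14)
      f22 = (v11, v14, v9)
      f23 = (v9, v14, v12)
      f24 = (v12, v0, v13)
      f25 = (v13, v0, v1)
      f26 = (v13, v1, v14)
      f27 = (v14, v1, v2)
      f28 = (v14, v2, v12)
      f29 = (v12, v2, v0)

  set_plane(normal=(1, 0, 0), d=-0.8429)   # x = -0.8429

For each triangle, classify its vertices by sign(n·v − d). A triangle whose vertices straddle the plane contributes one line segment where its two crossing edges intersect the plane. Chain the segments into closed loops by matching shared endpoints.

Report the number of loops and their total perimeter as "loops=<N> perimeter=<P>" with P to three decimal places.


Straddling triangles (12 of 30):
  (v3,v6,v4) [+-+] → (-0.8429, 2.08244, 0)–(-0.8429, 1.58847, 0.335275)  len=0.5970
  (v4,v6,v7) [+--] → (-0.8429, 1.58847, 0.335275)–(-0.8429, 1.11269, 0.6582)  len=0.5750
  (v4,v7,v5) [+-+] → (-0.8429, 1.11269, 0.6582)–(-0.8429, 1.11269, 0.314509)  len=0.3437
  (v5,v7,v8) [+--] → (-0.8429, 1.11269, 0.314509)–(-0.8429, 1.11269, -0.6582)  len=0.9727
  (v5,v8,v3) [+-+] → (-0.8429, 1.11269, -0.6582)–(-0.8429, 1.32486, -0.514193)  len=0.2564
  (v3,v8,v6) [+--] → (-0.8429, 1.32486, -0.514193)–(-0.8429, 2.08244, 0)  len=0.9156
  (v9,v12,v10) [-+-] → (-0.8429, -2.08244, 0)–(-0.8429, -1.32486, 0.514193)  len=0.9156
  (v10,v12,v13) [-++] → (-0.8429, -1.32486, 0.514193)–(-0.8429, -1.11269, 0.6582)  len=0.2564
  (v10,v13,v11) [-+-] → (-0.8429, -1.11269, 0.6582)–(-0.8429, -1.11269, -0.314509)  len=0.9727
  (v11,v13,v14) [-++] → (-0.8429, -1.11269, -0.314509)–(-0.8429, -1.11269, -0.6582)  len=0.3437
  (v11,v14,v9) [-+-] → (-0.8429, -1.11269, -0.6582)–(-0.8429, -1.58847, -0.335275)  len=0.5750
  (v9,v14,v12) [-++] → (-0.8429, -1.58847, -0.335275)–(-0.8429, -2.08244, 0)  len=0.5970

Chained into 2 loop(s):
  loop 1: 6 segments, perimeter = 3.6604
  loop 2: 6 segments, perimeter = 3.6604
Total perimeter = 7.321

loops=2 perimeter=7.321


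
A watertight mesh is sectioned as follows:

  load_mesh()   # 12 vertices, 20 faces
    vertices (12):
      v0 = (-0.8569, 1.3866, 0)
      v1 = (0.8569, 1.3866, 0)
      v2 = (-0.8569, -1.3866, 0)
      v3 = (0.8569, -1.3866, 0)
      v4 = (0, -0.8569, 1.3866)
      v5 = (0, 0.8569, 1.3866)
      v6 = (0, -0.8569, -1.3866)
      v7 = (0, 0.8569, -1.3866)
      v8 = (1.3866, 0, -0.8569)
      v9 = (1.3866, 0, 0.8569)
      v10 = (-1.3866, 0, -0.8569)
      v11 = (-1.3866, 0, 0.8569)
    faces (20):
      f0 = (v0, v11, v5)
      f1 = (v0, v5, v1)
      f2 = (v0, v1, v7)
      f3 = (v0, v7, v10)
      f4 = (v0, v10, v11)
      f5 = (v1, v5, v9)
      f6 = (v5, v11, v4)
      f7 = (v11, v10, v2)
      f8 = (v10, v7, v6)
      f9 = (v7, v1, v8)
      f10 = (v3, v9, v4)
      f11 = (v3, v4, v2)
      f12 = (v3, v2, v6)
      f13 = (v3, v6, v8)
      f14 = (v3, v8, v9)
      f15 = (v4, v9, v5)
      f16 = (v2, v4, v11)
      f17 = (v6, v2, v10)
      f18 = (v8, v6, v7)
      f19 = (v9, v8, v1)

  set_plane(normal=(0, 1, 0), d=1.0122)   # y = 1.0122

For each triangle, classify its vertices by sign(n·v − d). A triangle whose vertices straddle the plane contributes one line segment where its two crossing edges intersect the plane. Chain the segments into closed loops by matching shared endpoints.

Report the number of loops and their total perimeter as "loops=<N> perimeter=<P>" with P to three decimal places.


Straddling triangles (8 of 20):
  (v0,v11,v5) [+--] → (-0.999926, 1.0122, 0.231374)–(-0.25123, 1.0122, 0.98007)  len=1.0588
  (v0,v5,v1) [+-+] → (-0.25123, 1.0122, 0.98007)–(0.25123, 1.0122, 0.98007)  len=0.5025
  (v0,v1,v7) [++-] → (0.25123, 1.0122, -0.98007)–(-0.25123, 1.0122, -0.98007)  len=0.5025
  (v0,v7,v10) [+--] → (-0.25123, 1.0122, -0.98007)–(-0.999926, 1.0122, -0.231374)  len=1.0588
  (v0,v10,v11) [+--] → (-0.999926, 1.0122, -0.231374)–(-0.999926, 1.0122, 0.231374)  len=0.4627
  (v1,v5,v9) [+--] → (0.25123, 1.0122, 0.98007)–(0.999926, 1.0122, 0.231374)  len=1.0588
  (v7,v1,v8) [-+-] → (0.25123, 1.0122, -0.98007)–(0.999926, 1.0122, -0.231374)  len=1.0588
  (v9,v8,v1) [--+] → (0.999926, 1.0122, -0.231374)–(0.999926, 1.0122, 0.231374)  len=0.4627

Chained into 1 loop(s):
  loop 1: 8 segments, perimeter = 6.1657
Total perimeter = 6.166

loops=1 perimeter=6.166


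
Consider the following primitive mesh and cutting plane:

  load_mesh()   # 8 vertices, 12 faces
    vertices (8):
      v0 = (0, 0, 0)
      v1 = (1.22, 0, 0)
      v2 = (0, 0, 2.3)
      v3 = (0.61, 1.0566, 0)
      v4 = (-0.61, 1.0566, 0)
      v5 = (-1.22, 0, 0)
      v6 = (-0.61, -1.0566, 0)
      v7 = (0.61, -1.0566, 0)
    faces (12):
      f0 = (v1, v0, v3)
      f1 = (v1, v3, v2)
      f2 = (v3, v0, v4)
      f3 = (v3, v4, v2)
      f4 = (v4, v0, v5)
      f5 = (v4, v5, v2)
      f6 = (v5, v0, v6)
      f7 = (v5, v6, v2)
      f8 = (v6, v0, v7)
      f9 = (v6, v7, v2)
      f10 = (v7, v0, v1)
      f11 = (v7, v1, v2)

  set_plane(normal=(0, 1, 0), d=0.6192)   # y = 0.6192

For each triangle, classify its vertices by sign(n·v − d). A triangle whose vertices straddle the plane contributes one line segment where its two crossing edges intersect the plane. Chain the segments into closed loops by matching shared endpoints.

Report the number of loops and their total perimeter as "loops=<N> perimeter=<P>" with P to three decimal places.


Straddling triangles (6 of 12):
  (v1,v0,v3) [--+] → (0.357479, 0.6192, 0)–(0.862521, 0.6192, 0)  len=0.5050
  (v1,v3,v2) [-+-] → (0.862521, 0.6192, 0)–(0.357479, 0.6192, 0.952129)  len=1.0778
  (v3,v0,v4) [+-+] → (0.357479, 0.6192, 0)–(-0.357479, 0.6192, 0)  len=0.7150
  (v3,v4,v2) [++-] → (-0.357479, 0.6192, 0.952129)–(0.357479, 0.6192, 0.952129)  len=0.7150
  (v4,v0,v5) [+--] → (-0.357479, 0.6192, 0)–(-0.862521, 0.6192, 0)  len=0.5050
  (v4,v5,v2) [+--] → (-0.862521, 0.6192, 0)–(-0.357479, 0.6192, 0.952129)  len=1.0778

Chained into 1 loop(s):
  loop 1: 6 segments, perimeter = 4.5956
Total perimeter = 4.596

loops=1 perimeter=4.596


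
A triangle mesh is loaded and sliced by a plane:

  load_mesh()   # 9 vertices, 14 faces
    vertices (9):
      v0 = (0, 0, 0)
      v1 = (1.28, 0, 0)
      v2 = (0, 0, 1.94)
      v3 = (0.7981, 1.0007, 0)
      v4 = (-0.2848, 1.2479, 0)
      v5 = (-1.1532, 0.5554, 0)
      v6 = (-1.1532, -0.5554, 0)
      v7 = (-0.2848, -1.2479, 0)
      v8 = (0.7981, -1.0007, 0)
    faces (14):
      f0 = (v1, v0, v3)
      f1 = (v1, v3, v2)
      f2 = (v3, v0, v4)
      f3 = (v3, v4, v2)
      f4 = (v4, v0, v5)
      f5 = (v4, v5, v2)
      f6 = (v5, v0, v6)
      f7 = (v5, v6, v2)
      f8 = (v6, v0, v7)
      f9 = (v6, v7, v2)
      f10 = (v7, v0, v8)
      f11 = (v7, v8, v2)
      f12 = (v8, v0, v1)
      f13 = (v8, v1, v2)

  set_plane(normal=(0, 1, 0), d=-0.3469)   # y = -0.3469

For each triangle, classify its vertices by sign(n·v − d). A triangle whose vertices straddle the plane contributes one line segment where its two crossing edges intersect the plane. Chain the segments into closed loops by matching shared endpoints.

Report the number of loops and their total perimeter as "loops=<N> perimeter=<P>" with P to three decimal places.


loops=1 perimeter=5.941

Straddling triangles (8 of 14):
  (v5,v0,v6) [++-] → (-0.720283, -0.3469, 0)–(-1.1532, -0.3469, 0)  len=0.4329
  (v5,v6,v2) [+-+] → (-1.1532, -0.3469, 0)–(-0.720283, -0.3469, 0.728286)  len=0.8472
  (v6,v0,v7) [-+-] → (-0.720283, -0.3469, 0)–(-0.0791707, -0.3469, 0)  len=0.6411
  (v6,v7,v2) [--+] → (-0.0791707, -0.3469, 1.40071)–(-0.720283, -0.3469, 0.728286)  len=0.9291
  (v7,v0,v8) [-+-] → (-0.0791707, -0.3469, 0)–(0.276667, -0.3469, 0)  len=0.3558
  (v7,v8,v2) [--+] → (0.276667, -0.3469, 1.26748)–(-0.0791707, -0.3469, 1.40071)  len=0.3800
  (v8,v0,v1) [-++] → (0.276667, -0.3469, 0)–(1.11295, -0.3469, 0)  len=0.8363
  (v8,v1,v2) [-++] → (1.11295, -0.3469, 0)–(0.276667, -0.3469, 1.26748)  len=1.5185

Chained into 1 loop(s):
  loop 1: 8 segments, perimeter = 5.9409
Total perimeter = 5.941


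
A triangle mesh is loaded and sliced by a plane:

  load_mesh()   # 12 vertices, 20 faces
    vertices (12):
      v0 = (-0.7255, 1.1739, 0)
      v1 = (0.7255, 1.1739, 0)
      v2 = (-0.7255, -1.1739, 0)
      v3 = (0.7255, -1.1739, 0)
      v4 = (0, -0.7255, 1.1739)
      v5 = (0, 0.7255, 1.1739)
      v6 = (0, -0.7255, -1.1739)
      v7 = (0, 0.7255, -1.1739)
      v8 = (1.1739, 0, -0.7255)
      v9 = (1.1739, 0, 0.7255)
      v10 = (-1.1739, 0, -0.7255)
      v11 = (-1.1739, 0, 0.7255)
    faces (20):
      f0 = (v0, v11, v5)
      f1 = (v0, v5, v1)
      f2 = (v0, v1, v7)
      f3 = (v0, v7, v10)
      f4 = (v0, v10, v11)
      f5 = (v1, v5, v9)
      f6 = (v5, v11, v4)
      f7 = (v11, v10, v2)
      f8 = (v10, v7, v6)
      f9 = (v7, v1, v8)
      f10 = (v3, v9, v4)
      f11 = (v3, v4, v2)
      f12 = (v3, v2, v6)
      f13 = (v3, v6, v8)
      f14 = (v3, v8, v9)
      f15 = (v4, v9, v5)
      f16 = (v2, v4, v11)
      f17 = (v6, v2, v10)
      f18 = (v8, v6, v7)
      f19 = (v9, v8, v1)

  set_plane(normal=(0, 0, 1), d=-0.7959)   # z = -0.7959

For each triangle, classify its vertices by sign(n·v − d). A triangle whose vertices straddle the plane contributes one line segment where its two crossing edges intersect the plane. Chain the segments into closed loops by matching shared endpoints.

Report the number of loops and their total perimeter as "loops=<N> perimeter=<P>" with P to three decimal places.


loops=1 perimeter=5.667

Straddling triangles (8 of 20):
  (v0,v1,v7) [++-] → (0.233614, 0.869886, -0.7959)–(-0.233614, 0.869886, -0.7959)  len=0.4672
  (v0,v7,v10) [+-+] → (-0.233614, 0.869886, -0.7959)–(-0.989595, 0.113905, -0.7959)  len=1.0691
  (v10,v7,v6) [+--] → (-0.989595, 0.113905, -0.7959)–(-0.989595, -0.113905, -0.7959)  len=0.2278
  (v7,v1,v8) [-++] → (0.233614, 0.869886, -0.7959)–(0.989595, 0.113905, -0.7959)  len=1.0691
  (v3,v2,v6) [++-] → (-0.233614, -0.869886, -0.7959)–(0.233614, -0.869886, -0.7959)  len=0.4672
  (v3,v6,v8) [+-+] → (0.233614, -0.869886, -0.7959)–(0.989595, -0.113905, -0.7959)  len=1.0691
  (v6,v2,v10) [-++] → (-0.233614, -0.869886, -0.7959)–(-0.989595, -0.113905, -0.7959)  len=1.0691
  (v8,v6,v7) [+--] → (0.989595, -0.113905, -0.7959)–(0.989595, 0.113905, -0.7959)  len=0.2278

Chained into 1 loop(s):
  loop 1: 8 segments, perimeter = 5.6666
Total perimeter = 5.667


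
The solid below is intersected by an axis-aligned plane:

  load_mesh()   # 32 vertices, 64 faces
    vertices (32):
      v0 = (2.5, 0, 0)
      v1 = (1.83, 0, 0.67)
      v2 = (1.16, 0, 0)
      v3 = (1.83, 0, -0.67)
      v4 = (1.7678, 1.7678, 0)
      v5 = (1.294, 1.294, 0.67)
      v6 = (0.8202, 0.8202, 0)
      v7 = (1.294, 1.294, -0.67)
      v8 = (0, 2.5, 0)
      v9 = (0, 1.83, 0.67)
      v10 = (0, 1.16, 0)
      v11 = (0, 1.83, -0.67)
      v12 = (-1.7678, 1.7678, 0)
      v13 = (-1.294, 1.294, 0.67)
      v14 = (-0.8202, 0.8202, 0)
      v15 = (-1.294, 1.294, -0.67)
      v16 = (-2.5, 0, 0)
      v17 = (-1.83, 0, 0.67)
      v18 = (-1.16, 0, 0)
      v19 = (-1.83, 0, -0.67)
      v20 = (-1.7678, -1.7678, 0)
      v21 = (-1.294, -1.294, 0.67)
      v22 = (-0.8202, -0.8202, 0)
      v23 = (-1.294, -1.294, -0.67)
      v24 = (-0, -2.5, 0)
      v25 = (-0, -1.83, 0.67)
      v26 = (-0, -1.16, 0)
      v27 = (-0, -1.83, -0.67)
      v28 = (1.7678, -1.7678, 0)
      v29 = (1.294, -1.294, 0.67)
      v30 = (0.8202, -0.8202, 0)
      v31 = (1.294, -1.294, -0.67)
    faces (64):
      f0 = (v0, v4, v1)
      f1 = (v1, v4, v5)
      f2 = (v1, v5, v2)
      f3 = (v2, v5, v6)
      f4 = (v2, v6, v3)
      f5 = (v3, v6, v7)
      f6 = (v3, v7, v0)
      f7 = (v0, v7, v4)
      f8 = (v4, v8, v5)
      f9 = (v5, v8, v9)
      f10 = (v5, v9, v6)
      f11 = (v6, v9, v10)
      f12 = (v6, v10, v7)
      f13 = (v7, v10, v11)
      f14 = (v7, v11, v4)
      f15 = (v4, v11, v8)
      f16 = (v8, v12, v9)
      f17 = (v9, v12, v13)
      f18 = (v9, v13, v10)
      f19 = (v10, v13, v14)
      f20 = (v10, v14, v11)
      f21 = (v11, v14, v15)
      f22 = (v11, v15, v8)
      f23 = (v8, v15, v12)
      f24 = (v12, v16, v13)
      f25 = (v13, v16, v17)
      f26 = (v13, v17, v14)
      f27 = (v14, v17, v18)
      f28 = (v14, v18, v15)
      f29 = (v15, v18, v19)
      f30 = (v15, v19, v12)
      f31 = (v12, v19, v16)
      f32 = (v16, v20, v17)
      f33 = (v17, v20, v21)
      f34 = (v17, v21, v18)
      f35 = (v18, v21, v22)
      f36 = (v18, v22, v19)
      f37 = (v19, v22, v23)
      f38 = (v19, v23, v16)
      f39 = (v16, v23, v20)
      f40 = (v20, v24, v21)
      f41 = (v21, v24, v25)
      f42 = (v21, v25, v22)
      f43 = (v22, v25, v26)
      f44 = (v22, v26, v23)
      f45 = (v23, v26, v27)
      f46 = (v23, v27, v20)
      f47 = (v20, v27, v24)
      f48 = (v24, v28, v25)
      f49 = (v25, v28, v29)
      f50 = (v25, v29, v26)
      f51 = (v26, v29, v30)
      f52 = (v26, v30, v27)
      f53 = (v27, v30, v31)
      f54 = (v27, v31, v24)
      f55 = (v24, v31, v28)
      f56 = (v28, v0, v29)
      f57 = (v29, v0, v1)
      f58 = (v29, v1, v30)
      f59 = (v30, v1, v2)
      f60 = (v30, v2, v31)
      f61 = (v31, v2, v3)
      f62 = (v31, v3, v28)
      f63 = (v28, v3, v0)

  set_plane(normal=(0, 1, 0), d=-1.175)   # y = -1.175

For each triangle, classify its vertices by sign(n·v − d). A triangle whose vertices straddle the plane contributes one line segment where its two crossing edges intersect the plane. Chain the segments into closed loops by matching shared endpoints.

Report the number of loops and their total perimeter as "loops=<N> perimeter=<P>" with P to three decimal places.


loops=1 perimeter=9.829

Straddling triangles (22 of 64):
  (v16,v20,v17) [+-+] → (-2.01333, -1.175, 0)–(-1.78866, -1.175, 0.224672)  len=0.3177
  (v17,v20,v21) [+--] → (-1.78866, -1.175, 0.224672)–(-1.34329, -1.175, 0.67)  len=0.6298
  (v17,v21,v18) [+-+] → (-1.34329, -1.175, 0.67)–(-1.28168, -1.175, 0.608385)  len=0.0871
  (v18,v21,v22) [+-+] → (-1.28168, -1.175, 0.608385)–(-1.175, -1.175, 0.501722)  len=0.1509
  (v19,v22,v23) [++-] → (-1.175, -1.175, -0.501722)–(-1.34329, -1.175, -0.67)  len=0.2380
  (v19,v23,v16) [+-+] → (-1.34329, -1.175, -0.67)–(-1.40491, -1.175, -0.608385)  len=0.0871
  (v16,v23,v20) [+--] → (-1.40491, -1.175, -0.608385)–(-2.01333, -1.175, 0)  len=0.8604
  (v21,v25,v22) [--+] → (-0.532017, -1.175, 0.235409)–(-1.175, -1.175, 0.501722)  len=0.6960
  (v22,v25,v26) [+-+] → (-0.532017, -1.175, 0.235409)–(0, -1.175, 0.015)  len=0.5759
  (v22,v26,v23) [++-] → (-0.144851, -1.175, -0.075)–(-1.175, -1.175, -0.501722)  len=1.1150
  (v23,v26,v27) [-+-] → (-0.144851, -1.175, -0.075)–(0, -1.175, -0.015)  len=0.1568
  (v25,v29,v26) [--+] → (0.144851, -1.175, 0.075)–(0, -1.175, 0.015)  len=0.1568
  (v26,v29,v30) [+-+] → (0.144851, -1.175, 0.075)–(1.175, -1.175, 0.501722)  len=1.1150
  (v26,v30,v27) [++-] → (0.532017, -1.175, -0.235409)–(0, -1.175, -0.015)  len=0.5759
  (v27,v30,v31) [-+-] → (0.532017, -1.175, -0.235409)–(1.175, -1.175, -0.501722)  len=0.6960
  (v28,v0,v29) [-+-] → (2.01333, -1.175, 0)–(1.40491, -1.175, 0.608385)  len=0.8604
  (v29,v0,v1) [-++] → (1.40491, -1.175, 0.608385)–(1.34329, -1.175, 0.67)  len=0.0871
  (v29,v1,v30) [-++] → (1.34329, -1.175, 0.67)–(1.175, -1.175, 0.501722)  len=0.2380
  (v30,v2,v31) [++-] → (1.28168, -1.175, -0.608385)–(1.175, -1.175, -0.501722)  len=0.1509
  (v31,v2,v3) [-++] → (1.28168, -1.175, -0.608385)–(1.34329, -1.175, -0.67)  len=0.0871
  (v31,v3,v28) [-+-] → (1.34329, -1.175, -0.67)–(1.78866, -1.175, -0.224672)  len=0.6298
  (v28,v3,v0) [-++] → (1.78866, -1.175, -0.224672)–(2.01333, -1.175, 0)  len=0.3177

Chained into 1 loop(s):
  loop 1: 22 segments, perimeter = 9.8294
Total perimeter = 9.829


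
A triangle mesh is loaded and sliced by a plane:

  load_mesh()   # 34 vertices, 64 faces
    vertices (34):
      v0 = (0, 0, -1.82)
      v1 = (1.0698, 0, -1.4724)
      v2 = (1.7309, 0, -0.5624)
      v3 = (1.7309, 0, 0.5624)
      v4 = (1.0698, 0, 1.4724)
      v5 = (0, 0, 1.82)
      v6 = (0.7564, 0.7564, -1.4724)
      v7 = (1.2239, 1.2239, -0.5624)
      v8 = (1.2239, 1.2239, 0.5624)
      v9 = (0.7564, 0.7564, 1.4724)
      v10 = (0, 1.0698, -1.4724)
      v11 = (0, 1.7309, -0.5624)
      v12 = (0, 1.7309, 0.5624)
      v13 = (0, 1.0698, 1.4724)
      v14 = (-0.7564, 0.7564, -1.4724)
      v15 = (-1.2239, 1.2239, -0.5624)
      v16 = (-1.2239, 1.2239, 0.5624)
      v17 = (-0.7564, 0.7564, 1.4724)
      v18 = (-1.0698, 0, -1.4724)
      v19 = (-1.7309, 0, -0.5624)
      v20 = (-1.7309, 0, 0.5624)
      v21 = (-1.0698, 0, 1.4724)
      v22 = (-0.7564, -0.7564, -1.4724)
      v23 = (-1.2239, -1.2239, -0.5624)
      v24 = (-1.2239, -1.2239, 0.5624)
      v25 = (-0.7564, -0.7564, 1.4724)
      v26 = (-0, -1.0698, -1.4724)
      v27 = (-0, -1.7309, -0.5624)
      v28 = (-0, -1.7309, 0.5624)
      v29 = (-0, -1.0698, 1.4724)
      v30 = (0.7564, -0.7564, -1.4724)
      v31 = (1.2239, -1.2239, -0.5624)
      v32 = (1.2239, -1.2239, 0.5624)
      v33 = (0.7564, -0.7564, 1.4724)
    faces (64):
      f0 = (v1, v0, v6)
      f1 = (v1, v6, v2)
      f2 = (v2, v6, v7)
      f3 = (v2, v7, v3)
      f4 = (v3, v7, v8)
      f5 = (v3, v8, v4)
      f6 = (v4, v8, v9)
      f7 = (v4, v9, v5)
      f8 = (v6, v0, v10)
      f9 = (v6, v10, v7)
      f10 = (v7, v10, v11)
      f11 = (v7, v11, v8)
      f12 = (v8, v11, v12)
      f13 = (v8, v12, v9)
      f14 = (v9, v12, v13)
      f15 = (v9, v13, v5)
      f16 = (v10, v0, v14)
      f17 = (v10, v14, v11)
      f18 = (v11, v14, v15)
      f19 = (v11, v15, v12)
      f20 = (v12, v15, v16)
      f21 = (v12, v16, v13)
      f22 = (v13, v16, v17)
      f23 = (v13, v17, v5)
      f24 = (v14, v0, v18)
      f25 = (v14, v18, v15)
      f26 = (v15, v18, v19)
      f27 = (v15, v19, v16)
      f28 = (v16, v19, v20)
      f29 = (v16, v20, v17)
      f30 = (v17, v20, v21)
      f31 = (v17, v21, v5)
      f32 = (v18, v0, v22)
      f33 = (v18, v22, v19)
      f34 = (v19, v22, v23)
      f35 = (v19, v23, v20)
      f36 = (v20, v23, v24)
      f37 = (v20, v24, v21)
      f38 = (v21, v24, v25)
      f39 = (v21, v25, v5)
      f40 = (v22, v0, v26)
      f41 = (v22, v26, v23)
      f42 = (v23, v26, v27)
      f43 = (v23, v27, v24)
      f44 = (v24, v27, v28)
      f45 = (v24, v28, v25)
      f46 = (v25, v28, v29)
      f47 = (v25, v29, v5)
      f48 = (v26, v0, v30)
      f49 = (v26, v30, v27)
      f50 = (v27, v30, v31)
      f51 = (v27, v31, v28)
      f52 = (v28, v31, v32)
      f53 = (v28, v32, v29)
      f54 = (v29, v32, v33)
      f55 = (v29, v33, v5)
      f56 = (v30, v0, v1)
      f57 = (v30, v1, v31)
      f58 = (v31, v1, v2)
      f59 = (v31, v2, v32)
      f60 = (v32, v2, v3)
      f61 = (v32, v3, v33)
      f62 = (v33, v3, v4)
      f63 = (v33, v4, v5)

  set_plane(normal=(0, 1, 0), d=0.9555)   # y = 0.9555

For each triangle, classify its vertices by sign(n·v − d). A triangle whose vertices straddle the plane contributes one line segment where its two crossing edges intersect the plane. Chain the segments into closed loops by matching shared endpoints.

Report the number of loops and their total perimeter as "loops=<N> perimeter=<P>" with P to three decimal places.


Straddling triangles (20 of 64):
  (v2,v6,v7) [--+] → (0.9555, 0.9555, -1.08485)–(1.33508, 0.9555, -0.5624)  len=0.6458
  (v2,v7,v3) [-+-] → (1.33508, 0.9555, -0.5624)–(1.33508, 0.9555, -0.315733)  len=0.2467
  (v3,v7,v8) [-++] → (1.33508, 0.9555, -0.315733)–(1.33508, 0.9555, 0.5624)  len=0.8781
  (v3,v8,v4) [-+-] → (1.33508, 0.9555, 0.5624)–(1.19011, 0.9555, 0.761962)  len=0.2467
  (v4,v8,v9) [-+-] → (1.19011, 0.9555, 0.761962)–(0.9555, 0.9555, 1.08485)  len=0.3991
  (v6,v0,v10) [--+] → (0, 0.9555, -1.50954)–(0.275866, 0.9555, -1.4724)  len=0.2784
  (v6,v10,v7) [-++] → (0.275866, 0.9555, -1.4724)–(0.9555, 0.9555, -1.08485)  len=0.7824
  (v8,v12,v9) [++-] → (0.60186, 0.9555, 1.28648)–(0.9555, 0.9555, 1.08485)  len=0.4071
  (v9,v12,v13) [-++] → (0.60186, 0.9555, 1.28648)–(0.275866, 0.9555, 1.4724)  len=0.3753
  (v9,v13,v5) [-+-] → (0.275866, 0.9555, 1.4724)–(0, 0.9555, 1.50954)  len=0.2784
  (v10,v0,v14) [+--] → (0, 0.9555, -1.50954)–(-0.275866, 0.9555, -1.4724)  len=0.2784
  (v10,v14,v11) [+-+] → (-0.275866, 0.9555, -1.4724)–(-0.60186, 0.9555, -1.28648)  len=0.3753
  (v11,v14,v15) [+-+] → (-0.60186, 0.9555, -1.28648)–(-0.9555, 0.9555, -1.08485)  len=0.4071
  (v13,v16,v17) [++-] → (-0.9555, 0.9555, 1.08485)–(-0.275866, 0.9555, 1.4724)  len=0.7824
  (v13,v17,v5) [+--] → (-0.275866, 0.9555, 1.4724)–(0, 0.9555, 1.50954)  len=0.2784
  (v14,v18,v15) [--+] → (-1.19011, 0.9555, -0.761962)–(-0.9555, 0.9555, -1.08485)  len=0.3991
  (v15,v18,v19) [+--] → (-1.19011, 0.9555, -0.761962)–(-1.33508, 0.9555, -0.5624)  len=0.2467
  (v15,v19,v16) [+-+] → (-1.33508, 0.9555, -0.5624)–(-1.33508, 0.9555, 0.315733)  len=0.8781
  (v16,v19,v20) [+--] → (-1.33508, 0.9555, 0.315733)–(-1.33508, 0.9555, 0.5624)  len=0.2467
  (v16,v20,v17) [+--] → (-1.33508, 0.9555, 0.5624)–(-0.9555, 0.9555, 1.08485)  len=0.6458

Chained into 1 loop(s):
  loop 1: 20 segments, perimeter = 9.0756
Total perimeter = 9.076

loops=1 perimeter=9.076


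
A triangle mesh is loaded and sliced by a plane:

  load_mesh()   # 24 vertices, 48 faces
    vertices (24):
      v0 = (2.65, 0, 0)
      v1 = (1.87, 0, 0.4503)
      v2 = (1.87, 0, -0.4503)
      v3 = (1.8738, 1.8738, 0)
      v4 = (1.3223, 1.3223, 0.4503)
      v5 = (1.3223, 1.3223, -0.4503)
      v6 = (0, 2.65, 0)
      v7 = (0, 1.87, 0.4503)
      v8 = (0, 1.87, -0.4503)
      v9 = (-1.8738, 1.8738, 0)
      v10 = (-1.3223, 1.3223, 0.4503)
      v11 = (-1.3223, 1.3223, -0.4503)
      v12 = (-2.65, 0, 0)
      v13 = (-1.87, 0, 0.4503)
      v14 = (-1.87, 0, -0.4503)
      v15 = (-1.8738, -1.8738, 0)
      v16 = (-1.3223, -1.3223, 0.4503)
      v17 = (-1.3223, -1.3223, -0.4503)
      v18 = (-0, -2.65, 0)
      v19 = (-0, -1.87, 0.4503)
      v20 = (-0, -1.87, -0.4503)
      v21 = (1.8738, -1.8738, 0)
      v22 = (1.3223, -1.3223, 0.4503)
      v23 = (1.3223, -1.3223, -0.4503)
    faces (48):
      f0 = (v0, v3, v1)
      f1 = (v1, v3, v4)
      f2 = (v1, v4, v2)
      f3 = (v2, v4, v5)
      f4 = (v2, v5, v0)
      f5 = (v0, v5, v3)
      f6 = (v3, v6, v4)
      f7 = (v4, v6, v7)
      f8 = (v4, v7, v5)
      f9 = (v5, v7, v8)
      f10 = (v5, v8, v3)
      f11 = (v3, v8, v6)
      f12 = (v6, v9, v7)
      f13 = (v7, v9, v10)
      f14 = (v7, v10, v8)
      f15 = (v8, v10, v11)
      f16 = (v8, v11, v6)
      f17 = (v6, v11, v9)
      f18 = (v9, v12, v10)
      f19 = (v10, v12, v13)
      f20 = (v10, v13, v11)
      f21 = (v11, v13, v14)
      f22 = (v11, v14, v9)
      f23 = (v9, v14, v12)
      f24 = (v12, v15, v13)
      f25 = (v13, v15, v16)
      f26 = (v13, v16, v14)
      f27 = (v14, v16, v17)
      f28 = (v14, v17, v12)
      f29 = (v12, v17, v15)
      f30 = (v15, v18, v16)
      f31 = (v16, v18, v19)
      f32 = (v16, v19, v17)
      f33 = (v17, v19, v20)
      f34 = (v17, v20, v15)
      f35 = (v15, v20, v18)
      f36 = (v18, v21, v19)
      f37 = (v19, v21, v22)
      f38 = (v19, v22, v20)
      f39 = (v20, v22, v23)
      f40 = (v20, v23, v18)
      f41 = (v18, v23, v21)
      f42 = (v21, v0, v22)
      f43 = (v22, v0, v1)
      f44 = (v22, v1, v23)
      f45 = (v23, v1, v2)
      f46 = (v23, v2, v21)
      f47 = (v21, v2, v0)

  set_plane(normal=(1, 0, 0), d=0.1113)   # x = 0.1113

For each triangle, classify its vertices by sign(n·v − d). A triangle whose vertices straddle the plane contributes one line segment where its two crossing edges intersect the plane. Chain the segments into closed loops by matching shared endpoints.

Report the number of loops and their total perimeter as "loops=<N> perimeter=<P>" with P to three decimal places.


Straddling triangles (12 of 48):
  (v3,v6,v4) [+-+] → (0.1113, 2.6039, 0)–(0.1113, 2.53825, 0.0379024)  len=0.0758
  (v4,v6,v7) [+--] → (0.1113, 2.53825, 0.0379024)–(0.1113, 1.8239, 0.4503)  len=0.8248
  (v4,v7,v5) [+-+] → (0.1113, 1.8239, 0.4503)–(0.1113, 1.8239, 0.374495)  len=0.0758
  (v5,v7,v8) [+--] → (0.1113, 1.8239, 0.374495)–(0.1113, 1.8239, -0.4503)  len=0.8248
  (v5,v8,v3) [+-+] → (0.1113, 1.8239, -0.4503)–(0.1113, 1.87023, -0.423553)  len=0.0535
  (v3,v8,v6) [+--] → (0.1113, 1.87023, -0.423553)–(0.1113, 2.6039, 0)  len=0.8472
  (v18,v21,v19) [-+-] → (0.1113, -2.6039, 0)–(0.1113, -1.87023, 0.423553)  len=0.8472
  (v19,v21,v22) [-++] → (0.1113, -1.87023, 0.423553)–(0.1113, -1.8239, 0.4503)  len=0.0535
  (v19,v22,v20) [-+-] → (0.1113, -1.8239, 0.4503)–(0.1113, -1.8239, -0.374495)  len=0.8248
  (v20,v22,v23) [-++] → (0.1113, -1.8239, -0.374495)–(0.1113, -1.8239, -0.4503)  len=0.0758
  (v20,v23,v18) [-+-] → (0.1113, -1.8239, -0.4503)–(0.1113, -2.53825, -0.0379024)  len=0.8248
  (v18,v23,v21) [-++] → (0.1113, -2.53825, -0.0379024)–(0.1113, -2.6039, 0)  len=0.0758

Chained into 2 loop(s):
  loop 1: 6 segments, perimeter = 2.7019
  loop 2: 6 segments, perimeter = 2.7019
Total perimeter = 5.404

loops=2 perimeter=5.404


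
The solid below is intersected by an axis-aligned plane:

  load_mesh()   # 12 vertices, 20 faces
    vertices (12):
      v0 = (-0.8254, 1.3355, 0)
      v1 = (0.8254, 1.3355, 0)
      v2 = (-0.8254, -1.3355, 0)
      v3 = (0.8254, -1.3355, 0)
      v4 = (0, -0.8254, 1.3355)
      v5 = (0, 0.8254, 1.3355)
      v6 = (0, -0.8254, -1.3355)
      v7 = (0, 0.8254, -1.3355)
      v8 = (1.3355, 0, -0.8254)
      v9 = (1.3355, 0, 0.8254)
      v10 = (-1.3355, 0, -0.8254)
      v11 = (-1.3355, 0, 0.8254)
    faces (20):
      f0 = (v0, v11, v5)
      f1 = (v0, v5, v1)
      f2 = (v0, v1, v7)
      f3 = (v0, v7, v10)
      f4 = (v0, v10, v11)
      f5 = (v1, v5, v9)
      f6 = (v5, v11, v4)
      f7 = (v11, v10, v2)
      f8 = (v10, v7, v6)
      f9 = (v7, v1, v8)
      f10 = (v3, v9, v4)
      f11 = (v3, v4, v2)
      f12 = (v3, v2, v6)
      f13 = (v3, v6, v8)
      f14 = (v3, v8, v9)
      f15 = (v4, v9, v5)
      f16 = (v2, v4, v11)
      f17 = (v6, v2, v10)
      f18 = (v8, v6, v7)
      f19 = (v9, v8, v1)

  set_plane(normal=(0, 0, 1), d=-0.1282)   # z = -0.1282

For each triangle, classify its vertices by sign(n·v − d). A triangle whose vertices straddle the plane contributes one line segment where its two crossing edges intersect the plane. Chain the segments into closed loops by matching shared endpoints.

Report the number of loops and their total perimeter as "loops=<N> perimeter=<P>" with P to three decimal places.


Straddling triangles (10 of 20):
  (v0,v1,v7) [++-] → (0.746167, 1.28653, -0.1282)–(-0.746167, 1.28653, -0.1282)  len=1.4923
  (v0,v7,v10) [+--] → (-0.746167, 1.28653, -0.1282)–(-0.904628, 1.12807, -0.1282)  len=0.2241
  (v0,v10,v11) [+-+] → (-0.904628, 1.12807, -0.1282)–(-1.3355, 0, -0.1282)  len=1.2076
  (v11,v10,v2) [+-+] → (-1.3355, 0, -0.1282)–(-0.904628, -1.12807, -0.1282)  len=1.2076
  (v7,v1,v8) [-+-] → (0.746167, 1.28653, -0.1282)–(0.904628, 1.12807, -0.1282)  len=0.2241
  (v3,v2,v6) [++-] → (-0.746167, -1.28653, -0.1282)–(0.746167, -1.28653, -0.1282)  len=1.4923
  (v3,v6,v8) [+--] → (0.746167, -1.28653, -0.1282)–(0.904628, -1.12807, -0.1282)  len=0.2241
  (v3,v8,v9) [+-+] → (0.904628, -1.12807, -0.1282)–(1.3355, 0, -0.1282)  len=1.2076
  (v6,v2,v10) [-+-] → (-0.746167, -1.28653, -0.1282)–(-0.904628, -1.12807, -0.1282)  len=0.2241
  (v9,v8,v1) [+-+] → (1.3355, 0, -0.1282)–(0.904628, 1.12807, -0.1282)  len=1.2076

Chained into 1 loop(s):
  loop 1: 10 segments, perimeter = 8.7113
Total perimeter = 8.711

loops=1 perimeter=8.711


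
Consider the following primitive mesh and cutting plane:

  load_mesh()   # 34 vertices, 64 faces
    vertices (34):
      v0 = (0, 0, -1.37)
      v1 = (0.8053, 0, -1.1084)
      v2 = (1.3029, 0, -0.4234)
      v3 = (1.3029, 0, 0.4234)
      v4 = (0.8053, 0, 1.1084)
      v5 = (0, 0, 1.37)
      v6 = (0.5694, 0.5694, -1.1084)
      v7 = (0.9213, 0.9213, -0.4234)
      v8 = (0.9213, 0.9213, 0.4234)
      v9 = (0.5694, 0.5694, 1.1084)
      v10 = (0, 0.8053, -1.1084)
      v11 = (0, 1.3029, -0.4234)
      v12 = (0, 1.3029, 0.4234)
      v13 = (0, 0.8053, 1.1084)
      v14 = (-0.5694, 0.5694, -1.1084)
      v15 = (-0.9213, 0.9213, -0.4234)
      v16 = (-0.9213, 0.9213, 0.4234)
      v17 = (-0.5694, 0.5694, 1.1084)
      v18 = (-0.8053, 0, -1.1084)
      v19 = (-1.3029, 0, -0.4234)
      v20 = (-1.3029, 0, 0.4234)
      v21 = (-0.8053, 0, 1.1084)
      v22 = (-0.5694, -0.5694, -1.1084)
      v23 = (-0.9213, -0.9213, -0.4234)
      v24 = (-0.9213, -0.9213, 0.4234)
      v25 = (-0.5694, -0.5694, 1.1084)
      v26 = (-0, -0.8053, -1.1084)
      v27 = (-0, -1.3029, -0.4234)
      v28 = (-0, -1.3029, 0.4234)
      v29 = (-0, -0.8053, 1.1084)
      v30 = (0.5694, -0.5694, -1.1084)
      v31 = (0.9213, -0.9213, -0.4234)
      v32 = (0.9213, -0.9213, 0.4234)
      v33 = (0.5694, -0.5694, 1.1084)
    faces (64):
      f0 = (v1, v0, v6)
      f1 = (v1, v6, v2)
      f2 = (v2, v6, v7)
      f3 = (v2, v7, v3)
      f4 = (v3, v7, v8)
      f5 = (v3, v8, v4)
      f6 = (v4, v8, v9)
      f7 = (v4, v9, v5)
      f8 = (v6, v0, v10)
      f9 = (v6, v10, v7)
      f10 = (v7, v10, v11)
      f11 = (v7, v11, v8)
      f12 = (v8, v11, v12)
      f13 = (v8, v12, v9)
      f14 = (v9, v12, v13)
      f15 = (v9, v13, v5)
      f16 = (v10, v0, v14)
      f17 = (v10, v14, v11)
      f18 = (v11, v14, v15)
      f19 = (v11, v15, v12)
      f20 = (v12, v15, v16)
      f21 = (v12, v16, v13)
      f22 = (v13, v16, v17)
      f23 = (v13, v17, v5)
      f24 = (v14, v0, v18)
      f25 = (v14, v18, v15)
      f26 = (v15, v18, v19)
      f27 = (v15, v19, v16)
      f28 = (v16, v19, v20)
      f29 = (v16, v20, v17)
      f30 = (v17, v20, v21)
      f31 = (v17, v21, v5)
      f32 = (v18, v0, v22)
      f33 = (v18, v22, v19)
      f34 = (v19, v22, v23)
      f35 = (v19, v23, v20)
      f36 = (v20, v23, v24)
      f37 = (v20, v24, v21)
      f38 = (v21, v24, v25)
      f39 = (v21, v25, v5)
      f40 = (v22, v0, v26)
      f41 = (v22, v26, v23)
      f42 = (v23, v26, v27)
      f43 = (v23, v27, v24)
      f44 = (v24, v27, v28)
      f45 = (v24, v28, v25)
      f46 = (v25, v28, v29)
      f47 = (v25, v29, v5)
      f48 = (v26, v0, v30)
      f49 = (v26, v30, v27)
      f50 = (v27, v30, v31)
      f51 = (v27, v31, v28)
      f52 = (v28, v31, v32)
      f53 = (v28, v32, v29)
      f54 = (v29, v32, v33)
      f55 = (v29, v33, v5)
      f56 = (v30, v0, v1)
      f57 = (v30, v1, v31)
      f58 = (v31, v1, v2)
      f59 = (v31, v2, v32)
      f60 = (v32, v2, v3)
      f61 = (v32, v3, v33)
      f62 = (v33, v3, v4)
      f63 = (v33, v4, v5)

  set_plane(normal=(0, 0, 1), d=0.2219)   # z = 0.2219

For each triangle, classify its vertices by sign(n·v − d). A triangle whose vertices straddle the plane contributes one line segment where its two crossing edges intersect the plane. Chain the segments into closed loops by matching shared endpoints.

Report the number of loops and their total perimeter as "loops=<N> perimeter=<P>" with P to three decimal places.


Straddling triangles (16 of 64):
  (v2,v7,v3) [--+] → (1.2121, 0.219228, 0.2219)–(1.3029, 0, 0.2219)  len=0.2373
  (v3,v7,v8) [+-+] → (1.2121, 0.219228, 0.2219)–(0.9213, 0.9213, 0.2219)  len=0.7599
  (v7,v11,v8) [--+] → (0.702072, 1.0121, 0.2219)–(0.9213, 0.9213, 0.2219)  len=0.2373
  (v8,v11,v12) [+-+] → (0.702072, 1.0121, 0.2219)–(0, 1.3029, 0.2219)  len=0.7599
  (v11,v15,v12) [--+] → (-0.219228, 1.2121, 0.2219)–(0, 1.3029, 0.2219)  len=0.2373
  (v12,v15,v16) [+-+] → (-0.219228, 1.2121, 0.2219)–(-0.9213, 0.9213, 0.2219)  len=0.7599
  (v15,v19,v16) [--+] → (-1.0121, 0.702072, 0.2219)–(-0.9213, 0.9213, 0.2219)  len=0.2373
  (v16,v19,v20) [+-+] → (-1.0121, 0.702072, 0.2219)–(-1.3029, 0, 0.2219)  len=0.7599
  (v19,v23,v20) [--+] → (-1.2121, -0.219228, 0.2219)–(-1.3029, 0, 0.2219)  len=0.2373
  (v20,v23,v24) [+-+] → (-1.2121, -0.219228, 0.2219)–(-0.9213, -0.9213, 0.2219)  len=0.7599
  (v23,v27,v24) [--+] → (-0.702072, -1.0121, 0.2219)–(-0.9213, -0.9213, 0.2219)  len=0.2373
  (v24,v27,v28) [+-+] → (-0.702072, -1.0121, 0.2219)–(0, -1.3029, 0.2219)  len=0.7599
  (v27,v31,v28) [--+] → (0.219228, -1.2121, 0.2219)–(0, -1.3029, 0.2219)  len=0.2373
  (v28,v31,v32) [+-+] → (0.219228, -1.2121, 0.2219)–(0.9213, -0.9213, 0.2219)  len=0.7599
  (v31,v2,v32) [--+] → (1.0121, -0.702072, 0.2219)–(0.9213, -0.9213, 0.2219)  len=0.2373
  (v32,v2,v3) [+-+] → (1.0121, -0.702072, 0.2219)–(1.3029, 0, 0.2219)  len=0.7599

Chained into 1 loop(s):
  loop 1: 16 segments, perimeter = 7.9776
Total perimeter = 7.978

loops=1 perimeter=7.978


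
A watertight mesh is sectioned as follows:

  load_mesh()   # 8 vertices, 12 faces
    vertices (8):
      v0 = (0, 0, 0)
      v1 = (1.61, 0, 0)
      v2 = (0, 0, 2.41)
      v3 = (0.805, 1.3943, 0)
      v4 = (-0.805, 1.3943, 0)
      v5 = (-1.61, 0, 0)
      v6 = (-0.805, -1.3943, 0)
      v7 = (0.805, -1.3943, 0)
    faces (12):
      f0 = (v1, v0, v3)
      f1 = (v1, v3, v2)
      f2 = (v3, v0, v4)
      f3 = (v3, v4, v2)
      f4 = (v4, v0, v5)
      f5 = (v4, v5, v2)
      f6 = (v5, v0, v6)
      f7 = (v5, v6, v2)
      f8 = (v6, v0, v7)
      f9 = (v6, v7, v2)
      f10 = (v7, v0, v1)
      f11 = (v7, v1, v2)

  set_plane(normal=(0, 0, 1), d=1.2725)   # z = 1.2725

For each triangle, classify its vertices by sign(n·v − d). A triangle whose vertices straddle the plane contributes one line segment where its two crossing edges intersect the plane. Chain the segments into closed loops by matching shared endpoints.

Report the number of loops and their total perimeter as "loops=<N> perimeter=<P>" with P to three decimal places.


Straddling triangles (6 of 12):
  (v1,v3,v2) [--+] → (0.379953, 0.658098, 1.2725)–(0.759907, 0, 1.2725)  len=0.7599
  (v3,v4,v2) [--+] → (-0.379953, 0.658098, 1.2725)–(0.379953, 0.658098, 1.2725)  len=0.7599
  (v4,v5,v2) [--+] → (-0.759907, 0, 1.2725)–(-0.379953, 0.658098, 1.2725)  len=0.7599
  (v5,v6,v2) [--+] → (-0.379953, -0.658098, 1.2725)–(-0.759907, 0, 1.2725)  len=0.7599
  (v6,v7,v2) [--+] → (0.379953, -0.658098, 1.2725)–(-0.379953, -0.658098, 1.2725)  len=0.7599
  (v7,v1,v2) [--+] → (0.759907, 0, 1.2725)–(0.379953, -0.658098, 1.2725)  len=0.7599

Chained into 1 loop(s):
  loop 1: 6 segments, perimeter = 4.5594
Total perimeter = 4.559

loops=1 perimeter=4.559


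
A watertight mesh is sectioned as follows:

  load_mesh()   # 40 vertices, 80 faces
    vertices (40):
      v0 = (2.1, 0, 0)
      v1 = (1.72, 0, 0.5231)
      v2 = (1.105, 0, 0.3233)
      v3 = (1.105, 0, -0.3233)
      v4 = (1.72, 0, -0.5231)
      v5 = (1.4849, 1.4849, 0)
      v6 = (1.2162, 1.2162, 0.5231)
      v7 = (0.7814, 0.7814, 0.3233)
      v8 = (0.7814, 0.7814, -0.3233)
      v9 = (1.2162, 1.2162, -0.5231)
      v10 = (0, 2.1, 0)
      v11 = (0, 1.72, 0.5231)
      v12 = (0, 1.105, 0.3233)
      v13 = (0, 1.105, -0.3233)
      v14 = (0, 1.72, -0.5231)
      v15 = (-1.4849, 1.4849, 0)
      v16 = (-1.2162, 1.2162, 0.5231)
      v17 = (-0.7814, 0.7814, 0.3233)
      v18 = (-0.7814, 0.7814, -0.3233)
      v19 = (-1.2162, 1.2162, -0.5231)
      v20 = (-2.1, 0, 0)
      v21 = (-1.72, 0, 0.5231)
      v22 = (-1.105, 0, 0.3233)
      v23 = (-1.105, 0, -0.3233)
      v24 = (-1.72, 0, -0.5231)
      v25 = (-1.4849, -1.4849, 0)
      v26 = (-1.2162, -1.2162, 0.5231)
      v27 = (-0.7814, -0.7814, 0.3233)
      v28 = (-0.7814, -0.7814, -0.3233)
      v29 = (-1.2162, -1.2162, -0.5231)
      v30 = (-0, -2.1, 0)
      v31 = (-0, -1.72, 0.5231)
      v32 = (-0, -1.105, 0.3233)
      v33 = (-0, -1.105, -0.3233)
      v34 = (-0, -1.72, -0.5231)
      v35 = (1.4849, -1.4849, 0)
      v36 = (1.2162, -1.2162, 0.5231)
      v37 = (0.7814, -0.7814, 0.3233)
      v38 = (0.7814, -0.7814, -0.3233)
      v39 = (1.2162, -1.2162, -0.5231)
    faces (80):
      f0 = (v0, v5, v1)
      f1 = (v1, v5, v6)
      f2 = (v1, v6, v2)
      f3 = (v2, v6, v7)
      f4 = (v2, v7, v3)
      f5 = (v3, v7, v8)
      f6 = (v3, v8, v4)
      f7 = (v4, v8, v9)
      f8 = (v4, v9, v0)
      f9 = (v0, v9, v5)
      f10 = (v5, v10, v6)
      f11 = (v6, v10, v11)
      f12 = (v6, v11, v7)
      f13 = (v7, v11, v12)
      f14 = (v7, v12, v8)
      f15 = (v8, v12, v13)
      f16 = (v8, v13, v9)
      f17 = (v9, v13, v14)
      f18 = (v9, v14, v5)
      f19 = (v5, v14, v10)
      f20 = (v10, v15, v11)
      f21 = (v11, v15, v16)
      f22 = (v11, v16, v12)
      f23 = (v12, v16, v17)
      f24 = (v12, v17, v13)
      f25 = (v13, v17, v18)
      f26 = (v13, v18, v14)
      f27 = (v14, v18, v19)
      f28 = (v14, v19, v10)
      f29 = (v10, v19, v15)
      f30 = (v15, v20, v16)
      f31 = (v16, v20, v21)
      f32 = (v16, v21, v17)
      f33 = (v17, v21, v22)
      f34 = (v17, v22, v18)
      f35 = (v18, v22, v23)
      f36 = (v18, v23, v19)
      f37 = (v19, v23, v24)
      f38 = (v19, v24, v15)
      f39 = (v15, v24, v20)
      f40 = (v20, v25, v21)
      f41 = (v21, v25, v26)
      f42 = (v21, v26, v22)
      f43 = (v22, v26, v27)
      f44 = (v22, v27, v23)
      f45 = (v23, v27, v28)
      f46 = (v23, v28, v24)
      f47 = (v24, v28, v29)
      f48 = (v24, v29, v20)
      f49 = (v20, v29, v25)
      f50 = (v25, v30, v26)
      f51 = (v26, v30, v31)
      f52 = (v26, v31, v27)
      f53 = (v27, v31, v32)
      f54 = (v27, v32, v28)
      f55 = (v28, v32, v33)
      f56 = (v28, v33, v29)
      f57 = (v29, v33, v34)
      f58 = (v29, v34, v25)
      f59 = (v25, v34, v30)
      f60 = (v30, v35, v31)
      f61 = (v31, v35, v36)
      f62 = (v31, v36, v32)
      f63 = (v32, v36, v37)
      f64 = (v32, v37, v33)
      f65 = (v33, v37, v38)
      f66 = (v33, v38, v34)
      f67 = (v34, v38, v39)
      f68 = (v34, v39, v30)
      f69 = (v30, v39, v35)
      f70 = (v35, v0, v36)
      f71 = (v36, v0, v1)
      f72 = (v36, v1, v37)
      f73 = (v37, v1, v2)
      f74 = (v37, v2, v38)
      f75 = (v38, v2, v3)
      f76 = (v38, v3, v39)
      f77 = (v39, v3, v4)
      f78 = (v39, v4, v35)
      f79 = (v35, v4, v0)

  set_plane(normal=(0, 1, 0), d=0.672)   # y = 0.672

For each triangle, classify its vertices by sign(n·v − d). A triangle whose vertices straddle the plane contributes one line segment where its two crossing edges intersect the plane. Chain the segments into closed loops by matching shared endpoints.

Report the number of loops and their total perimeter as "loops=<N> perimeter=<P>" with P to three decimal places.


Straddling triangles (20 of 80):
  (v0,v5,v1) [-+-] → (1.82163, 0.672, 0)–(1.6136, 0.672, 0.286368)  len=0.3540
  (v1,v5,v6) [-++] → (1.6136, 0.672, 0.286368)–(1.44163, 0.672, 0.5231)  len=0.2926
  (v1,v6,v2) [-+-] → (1.44163, 0.672, 0.5231)–(1.16644, 0.672, 0.433698)  len=0.2893
  (v2,v6,v7) [-++] → (1.16644, 0.672, 0.433698)–(0.826706, 0.672, 0.3233)  len=0.3572
  (v2,v7,v3) [-+-] → (0.826706, 0.672, 0.3233)–(0.826706, 0.672, 0.232773)  len=0.0905
  (v3,v7,v8) [-++] → (0.826706, 0.672, 0.232773)–(0.826706, 0.672, -0.3233)  len=0.5561
  (v3,v8,v4) [-+-] → (0.826706, 0.672, -0.3233)–(0.912809, 0.672, -0.351273)  len=0.0905
  (v4,v8,v9) [-++] → (0.912809, 0.672, -0.351273)–(1.44163, 0.672, -0.5231)  len=0.5560
  (v4,v9,v0) [-+-] → (1.44163, 0.672, -0.5231)–(1.61166, 0.672, -0.289034)  len=0.2893
  (v0,v9,v5) [-++] → (1.61166, 0.672, -0.289034)–(1.82163, 0.672, 0)  len=0.3572
  (v15,v20,v16) [+-+] → (-1.82163, 0.672, 0)–(-1.61166, 0.672, 0.289034)  len=0.3572
  (v16,v20,v21) [+--] → (-1.61166, 0.672, 0.289034)–(-1.44163, 0.672, 0.5231)  len=0.2893
  (v16,v21,v17) [+-+] → (-1.44163, 0.672, 0.5231)–(-0.912809, 0.672, 0.351273)  len=0.5560
  (v17,v21,v22) [+--] → (-0.912809, 0.672, 0.351273)–(-0.826706, 0.672, 0.3233)  len=0.0905
  (v17,v22,v18) [+-+] → (-0.826706, 0.672, 0.3233)–(-0.826706, 0.672, -0.232773)  len=0.5561
  (v18,v22,v23) [+--] → (-0.826706, 0.672, -0.232773)–(-0.826706, 0.672, -0.3233)  len=0.0905
  (v18,v23,v19) [+-+] → (-0.826706, 0.672, -0.3233)–(-1.16644, 0.672, -0.433698)  len=0.3572
  (v19,v23,v24) [+--] → (-1.16644, 0.672, -0.433698)–(-1.44163, 0.672, -0.5231)  len=0.2893
  (v19,v24,v15) [+-+] → (-1.44163, 0.672, -0.5231)–(-1.6136, 0.672, -0.286368)  len=0.2926
  (v15,v24,v20) [+--] → (-1.6136, 0.672, -0.286368)–(-1.82163, 0.672, 0)  len=0.3540

Chained into 2 loop(s):
  loop 1: 10 segments, perimeter = 3.2329
  loop 2: 10 segments, perimeter = 3.2329
Total perimeter = 6.466

loops=2 perimeter=6.466
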